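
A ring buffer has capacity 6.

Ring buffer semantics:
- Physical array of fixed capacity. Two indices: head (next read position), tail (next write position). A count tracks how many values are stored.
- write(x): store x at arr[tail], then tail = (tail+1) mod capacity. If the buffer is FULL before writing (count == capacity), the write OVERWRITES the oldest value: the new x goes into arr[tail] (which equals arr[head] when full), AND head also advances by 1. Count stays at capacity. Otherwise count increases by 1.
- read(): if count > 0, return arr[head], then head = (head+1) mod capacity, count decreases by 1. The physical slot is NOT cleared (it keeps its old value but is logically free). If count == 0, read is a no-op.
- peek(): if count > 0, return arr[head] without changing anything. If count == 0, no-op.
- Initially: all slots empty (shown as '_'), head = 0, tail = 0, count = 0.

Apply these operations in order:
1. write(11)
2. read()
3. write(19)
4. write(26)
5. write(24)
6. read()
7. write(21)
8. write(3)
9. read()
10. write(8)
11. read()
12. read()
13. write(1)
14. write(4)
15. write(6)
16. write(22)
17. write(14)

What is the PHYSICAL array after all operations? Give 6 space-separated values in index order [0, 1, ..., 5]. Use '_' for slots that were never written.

Answer: 8 1 4 6 22 14

Derivation:
After op 1 (write(11)): arr=[11 _ _ _ _ _] head=0 tail=1 count=1
After op 2 (read()): arr=[11 _ _ _ _ _] head=1 tail=1 count=0
After op 3 (write(19)): arr=[11 19 _ _ _ _] head=1 tail=2 count=1
After op 4 (write(26)): arr=[11 19 26 _ _ _] head=1 tail=3 count=2
After op 5 (write(24)): arr=[11 19 26 24 _ _] head=1 tail=4 count=3
After op 6 (read()): arr=[11 19 26 24 _ _] head=2 tail=4 count=2
After op 7 (write(21)): arr=[11 19 26 24 21 _] head=2 tail=5 count=3
After op 8 (write(3)): arr=[11 19 26 24 21 3] head=2 tail=0 count=4
After op 9 (read()): arr=[11 19 26 24 21 3] head=3 tail=0 count=3
After op 10 (write(8)): arr=[8 19 26 24 21 3] head=3 tail=1 count=4
After op 11 (read()): arr=[8 19 26 24 21 3] head=4 tail=1 count=3
After op 12 (read()): arr=[8 19 26 24 21 3] head=5 tail=1 count=2
After op 13 (write(1)): arr=[8 1 26 24 21 3] head=5 tail=2 count=3
After op 14 (write(4)): arr=[8 1 4 24 21 3] head=5 tail=3 count=4
After op 15 (write(6)): arr=[8 1 4 6 21 3] head=5 tail=4 count=5
After op 16 (write(22)): arr=[8 1 4 6 22 3] head=5 tail=5 count=6
After op 17 (write(14)): arr=[8 1 4 6 22 14] head=0 tail=0 count=6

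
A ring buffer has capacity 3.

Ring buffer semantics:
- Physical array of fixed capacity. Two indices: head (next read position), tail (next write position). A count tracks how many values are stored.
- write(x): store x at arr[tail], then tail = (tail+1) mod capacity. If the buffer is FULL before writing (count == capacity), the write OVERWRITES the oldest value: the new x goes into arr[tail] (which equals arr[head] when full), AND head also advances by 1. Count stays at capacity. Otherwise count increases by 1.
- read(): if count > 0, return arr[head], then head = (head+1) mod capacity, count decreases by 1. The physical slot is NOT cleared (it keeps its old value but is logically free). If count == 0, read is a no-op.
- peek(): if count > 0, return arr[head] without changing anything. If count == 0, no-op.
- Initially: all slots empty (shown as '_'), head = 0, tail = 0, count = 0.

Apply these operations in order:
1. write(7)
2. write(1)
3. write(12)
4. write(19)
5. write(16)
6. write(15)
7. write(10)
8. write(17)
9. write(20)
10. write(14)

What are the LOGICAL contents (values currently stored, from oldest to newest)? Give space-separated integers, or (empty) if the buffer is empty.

After op 1 (write(7)): arr=[7 _ _] head=0 tail=1 count=1
After op 2 (write(1)): arr=[7 1 _] head=0 tail=2 count=2
After op 3 (write(12)): arr=[7 1 12] head=0 tail=0 count=3
After op 4 (write(19)): arr=[19 1 12] head=1 tail=1 count=3
After op 5 (write(16)): arr=[19 16 12] head=2 tail=2 count=3
After op 6 (write(15)): arr=[19 16 15] head=0 tail=0 count=3
After op 7 (write(10)): arr=[10 16 15] head=1 tail=1 count=3
After op 8 (write(17)): arr=[10 17 15] head=2 tail=2 count=3
After op 9 (write(20)): arr=[10 17 20] head=0 tail=0 count=3
After op 10 (write(14)): arr=[14 17 20] head=1 tail=1 count=3

Answer: 17 20 14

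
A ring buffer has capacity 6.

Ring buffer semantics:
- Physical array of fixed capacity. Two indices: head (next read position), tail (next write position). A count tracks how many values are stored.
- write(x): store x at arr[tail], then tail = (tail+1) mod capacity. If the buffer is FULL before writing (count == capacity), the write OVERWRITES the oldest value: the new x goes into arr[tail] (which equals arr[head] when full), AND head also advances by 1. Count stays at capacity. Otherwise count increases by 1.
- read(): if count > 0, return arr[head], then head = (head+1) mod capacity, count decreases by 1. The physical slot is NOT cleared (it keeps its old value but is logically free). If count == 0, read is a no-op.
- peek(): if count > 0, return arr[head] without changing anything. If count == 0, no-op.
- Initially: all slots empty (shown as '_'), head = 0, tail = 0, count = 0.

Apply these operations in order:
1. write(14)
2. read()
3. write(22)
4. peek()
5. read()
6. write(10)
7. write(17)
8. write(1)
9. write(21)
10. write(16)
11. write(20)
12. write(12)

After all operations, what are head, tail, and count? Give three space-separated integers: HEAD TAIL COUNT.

Answer: 3 3 6

Derivation:
After op 1 (write(14)): arr=[14 _ _ _ _ _] head=0 tail=1 count=1
After op 2 (read()): arr=[14 _ _ _ _ _] head=1 tail=1 count=0
After op 3 (write(22)): arr=[14 22 _ _ _ _] head=1 tail=2 count=1
After op 4 (peek()): arr=[14 22 _ _ _ _] head=1 tail=2 count=1
After op 5 (read()): arr=[14 22 _ _ _ _] head=2 tail=2 count=0
After op 6 (write(10)): arr=[14 22 10 _ _ _] head=2 tail=3 count=1
After op 7 (write(17)): arr=[14 22 10 17 _ _] head=2 tail=4 count=2
After op 8 (write(1)): arr=[14 22 10 17 1 _] head=2 tail=5 count=3
After op 9 (write(21)): arr=[14 22 10 17 1 21] head=2 tail=0 count=4
After op 10 (write(16)): arr=[16 22 10 17 1 21] head=2 tail=1 count=5
After op 11 (write(20)): arr=[16 20 10 17 1 21] head=2 tail=2 count=6
After op 12 (write(12)): arr=[16 20 12 17 1 21] head=3 tail=3 count=6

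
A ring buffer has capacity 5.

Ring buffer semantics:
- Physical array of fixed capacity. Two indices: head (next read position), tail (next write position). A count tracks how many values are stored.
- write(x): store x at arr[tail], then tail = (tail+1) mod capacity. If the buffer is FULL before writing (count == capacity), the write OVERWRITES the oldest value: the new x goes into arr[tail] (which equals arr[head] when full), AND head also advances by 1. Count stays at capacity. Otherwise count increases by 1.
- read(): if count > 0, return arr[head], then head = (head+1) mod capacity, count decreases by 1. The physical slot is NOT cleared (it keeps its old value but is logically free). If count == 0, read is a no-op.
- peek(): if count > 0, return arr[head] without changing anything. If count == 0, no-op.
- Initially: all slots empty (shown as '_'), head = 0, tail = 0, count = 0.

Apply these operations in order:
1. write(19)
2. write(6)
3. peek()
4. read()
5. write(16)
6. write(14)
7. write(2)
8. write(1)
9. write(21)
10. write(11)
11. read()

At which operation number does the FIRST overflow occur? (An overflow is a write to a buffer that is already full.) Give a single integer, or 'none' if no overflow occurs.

Answer: 9

Derivation:
After op 1 (write(19)): arr=[19 _ _ _ _] head=0 tail=1 count=1
After op 2 (write(6)): arr=[19 6 _ _ _] head=0 tail=2 count=2
After op 3 (peek()): arr=[19 6 _ _ _] head=0 tail=2 count=2
After op 4 (read()): arr=[19 6 _ _ _] head=1 tail=2 count=1
After op 5 (write(16)): arr=[19 6 16 _ _] head=1 tail=3 count=2
After op 6 (write(14)): arr=[19 6 16 14 _] head=1 tail=4 count=3
After op 7 (write(2)): arr=[19 6 16 14 2] head=1 tail=0 count=4
After op 8 (write(1)): arr=[1 6 16 14 2] head=1 tail=1 count=5
After op 9 (write(21)): arr=[1 21 16 14 2] head=2 tail=2 count=5
After op 10 (write(11)): arr=[1 21 11 14 2] head=3 tail=3 count=5
After op 11 (read()): arr=[1 21 11 14 2] head=4 tail=3 count=4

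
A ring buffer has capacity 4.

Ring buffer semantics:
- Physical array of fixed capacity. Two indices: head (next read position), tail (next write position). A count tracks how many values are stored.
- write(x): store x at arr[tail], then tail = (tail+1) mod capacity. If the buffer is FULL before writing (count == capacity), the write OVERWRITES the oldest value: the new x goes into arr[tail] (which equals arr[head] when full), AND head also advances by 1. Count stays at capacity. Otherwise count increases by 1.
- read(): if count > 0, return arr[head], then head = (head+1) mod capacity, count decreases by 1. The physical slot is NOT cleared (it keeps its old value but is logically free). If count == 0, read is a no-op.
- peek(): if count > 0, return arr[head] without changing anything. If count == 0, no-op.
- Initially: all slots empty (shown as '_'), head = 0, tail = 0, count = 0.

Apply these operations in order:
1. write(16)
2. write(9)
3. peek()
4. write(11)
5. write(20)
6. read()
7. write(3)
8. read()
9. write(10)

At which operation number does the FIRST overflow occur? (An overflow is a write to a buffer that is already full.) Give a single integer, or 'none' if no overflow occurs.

After op 1 (write(16)): arr=[16 _ _ _] head=0 tail=1 count=1
After op 2 (write(9)): arr=[16 9 _ _] head=0 tail=2 count=2
After op 3 (peek()): arr=[16 9 _ _] head=0 tail=2 count=2
After op 4 (write(11)): arr=[16 9 11 _] head=0 tail=3 count=3
After op 5 (write(20)): arr=[16 9 11 20] head=0 tail=0 count=4
After op 6 (read()): arr=[16 9 11 20] head=1 tail=0 count=3
After op 7 (write(3)): arr=[3 9 11 20] head=1 tail=1 count=4
After op 8 (read()): arr=[3 9 11 20] head=2 tail=1 count=3
After op 9 (write(10)): arr=[3 10 11 20] head=2 tail=2 count=4

Answer: none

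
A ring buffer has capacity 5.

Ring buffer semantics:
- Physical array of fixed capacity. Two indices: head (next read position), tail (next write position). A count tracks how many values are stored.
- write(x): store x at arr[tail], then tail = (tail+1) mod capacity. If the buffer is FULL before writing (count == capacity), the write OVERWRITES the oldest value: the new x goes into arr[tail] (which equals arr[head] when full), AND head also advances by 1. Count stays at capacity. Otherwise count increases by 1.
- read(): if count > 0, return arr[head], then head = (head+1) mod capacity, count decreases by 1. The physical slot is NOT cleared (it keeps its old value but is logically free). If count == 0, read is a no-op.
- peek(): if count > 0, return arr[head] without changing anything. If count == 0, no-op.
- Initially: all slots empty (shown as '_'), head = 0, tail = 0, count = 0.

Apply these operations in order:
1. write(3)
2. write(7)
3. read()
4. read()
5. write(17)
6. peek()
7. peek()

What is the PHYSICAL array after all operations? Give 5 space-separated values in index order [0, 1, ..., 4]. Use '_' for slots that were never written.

Answer: 3 7 17 _ _

Derivation:
After op 1 (write(3)): arr=[3 _ _ _ _] head=0 tail=1 count=1
After op 2 (write(7)): arr=[3 7 _ _ _] head=0 tail=2 count=2
After op 3 (read()): arr=[3 7 _ _ _] head=1 tail=2 count=1
After op 4 (read()): arr=[3 7 _ _ _] head=2 tail=2 count=0
After op 5 (write(17)): arr=[3 7 17 _ _] head=2 tail=3 count=1
After op 6 (peek()): arr=[3 7 17 _ _] head=2 tail=3 count=1
After op 7 (peek()): arr=[3 7 17 _ _] head=2 tail=3 count=1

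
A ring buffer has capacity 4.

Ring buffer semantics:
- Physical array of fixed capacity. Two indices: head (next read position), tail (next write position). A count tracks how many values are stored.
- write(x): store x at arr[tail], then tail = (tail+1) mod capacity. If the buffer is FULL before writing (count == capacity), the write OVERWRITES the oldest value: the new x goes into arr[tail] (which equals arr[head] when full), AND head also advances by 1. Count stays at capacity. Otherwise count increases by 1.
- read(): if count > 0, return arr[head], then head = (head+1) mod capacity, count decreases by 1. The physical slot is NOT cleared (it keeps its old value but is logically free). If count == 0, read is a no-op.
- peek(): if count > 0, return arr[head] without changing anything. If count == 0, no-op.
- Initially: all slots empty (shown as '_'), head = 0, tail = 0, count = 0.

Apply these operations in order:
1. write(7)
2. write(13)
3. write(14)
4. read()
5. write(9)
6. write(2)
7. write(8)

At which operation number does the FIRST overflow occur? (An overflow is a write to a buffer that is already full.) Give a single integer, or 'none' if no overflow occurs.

After op 1 (write(7)): arr=[7 _ _ _] head=0 tail=1 count=1
After op 2 (write(13)): arr=[7 13 _ _] head=0 tail=2 count=2
After op 3 (write(14)): arr=[7 13 14 _] head=0 tail=3 count=3
After op 4 (read()): arr=[7 13 14 _] head=1 tail=3 count=2
After op 5 (write(9)): arr=[7 13 14 9] head=1 tail=0 count=3
After op 6 (write(2)): arr=[2 13 14 9] head=1 tail=1 count=4
After op 7 (write(8)): arr=[2 8 14 9] head=2 tail=2 count=4

Answer: 7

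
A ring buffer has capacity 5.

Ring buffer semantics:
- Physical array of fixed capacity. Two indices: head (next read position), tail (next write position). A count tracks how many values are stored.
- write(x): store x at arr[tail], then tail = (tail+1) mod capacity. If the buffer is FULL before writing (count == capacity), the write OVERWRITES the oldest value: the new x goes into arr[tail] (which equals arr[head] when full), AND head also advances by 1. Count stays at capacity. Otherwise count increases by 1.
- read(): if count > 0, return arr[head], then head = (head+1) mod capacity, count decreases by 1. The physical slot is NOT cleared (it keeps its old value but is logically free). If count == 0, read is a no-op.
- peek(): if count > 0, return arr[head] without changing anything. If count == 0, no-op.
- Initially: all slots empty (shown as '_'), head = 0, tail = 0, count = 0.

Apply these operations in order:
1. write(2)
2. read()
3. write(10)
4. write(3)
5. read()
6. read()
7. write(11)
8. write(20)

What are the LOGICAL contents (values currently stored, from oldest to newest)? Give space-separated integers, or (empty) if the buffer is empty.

After op 1 (write(2)): arr=[2 _ _ _ _] head=0 tail=1 count=1
After op 2 (read()): arr=[2 _ _ _ _] head=1 tail=1 count=0
After op 3 (write(10)): arr=[2 10 _ _ _] head=1 tail=2 count=1
After op 4 (write(3)): arr=[2 10 3 _ _] head=1 tail=3 count=2
After op 5 (read()): arr=[2 10 3 _ _] head=2 tail=3 count=1
After op 6 (read()): arr=[2 10 3 _ _] head=3 tail=3 count=0
After op 7 (write(11)): arr=[2 10 3 11 _] head=3 tail=4 count=1
After op 8 (write(20)): arr=[2 10 3 11 20] head=3 tail=0 count=2

Answer: 11 20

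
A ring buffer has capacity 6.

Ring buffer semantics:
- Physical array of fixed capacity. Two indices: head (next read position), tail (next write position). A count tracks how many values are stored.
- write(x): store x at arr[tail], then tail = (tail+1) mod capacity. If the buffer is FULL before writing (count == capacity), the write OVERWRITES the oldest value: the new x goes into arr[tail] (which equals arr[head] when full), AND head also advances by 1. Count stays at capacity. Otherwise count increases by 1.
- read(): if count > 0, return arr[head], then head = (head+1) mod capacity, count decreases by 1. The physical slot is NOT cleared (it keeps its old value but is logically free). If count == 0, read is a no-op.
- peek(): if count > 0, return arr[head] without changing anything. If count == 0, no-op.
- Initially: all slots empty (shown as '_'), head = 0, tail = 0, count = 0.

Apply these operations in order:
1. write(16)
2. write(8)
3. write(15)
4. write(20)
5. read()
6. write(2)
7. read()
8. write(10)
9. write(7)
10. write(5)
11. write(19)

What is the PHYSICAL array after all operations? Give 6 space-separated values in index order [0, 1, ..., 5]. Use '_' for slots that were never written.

After op 1 (write(16)): arr=[16 _ _ _ _ _] head=0 tail=1 count=1
After op 2 (write(8)): arr=[16 8 _ _ _ _] head=0 tail=2 count=2
After op 3 (write(15)): arr=[16 8 15 _ _ _] head=0 tail=3 count=3
After op 4 (write(20)): arr=[16 8 15 20 _ _] head=0 tail=4 count=4
After op 5 (read()): arr=[16 8 15 20 _ _] head=1 tail=4 count=3
After op 6 (write(2)): arr=[16 8 15 20 2 _] head=1 tail=5 count=4
After op 7 (read()): arr=[16 8 15 20 2 _] head=2 tail=5 count=3
After op 8 (write(10)): arr=[16 8 15 20 2 10] head=2 tail=0 count=4
After op 9 (write(7)): arr=[7 8 15 20 2 10] head=2 tail=1 count=5
After op 10 (write(5)): arr=[7 5 15 20 2 10] head=2 tail=2 count=6
After op 11 (write(19)): arr=[7 5 19 20 2 10] head=3 tail=3 count=6

Answer: 7 5 19 20 2 10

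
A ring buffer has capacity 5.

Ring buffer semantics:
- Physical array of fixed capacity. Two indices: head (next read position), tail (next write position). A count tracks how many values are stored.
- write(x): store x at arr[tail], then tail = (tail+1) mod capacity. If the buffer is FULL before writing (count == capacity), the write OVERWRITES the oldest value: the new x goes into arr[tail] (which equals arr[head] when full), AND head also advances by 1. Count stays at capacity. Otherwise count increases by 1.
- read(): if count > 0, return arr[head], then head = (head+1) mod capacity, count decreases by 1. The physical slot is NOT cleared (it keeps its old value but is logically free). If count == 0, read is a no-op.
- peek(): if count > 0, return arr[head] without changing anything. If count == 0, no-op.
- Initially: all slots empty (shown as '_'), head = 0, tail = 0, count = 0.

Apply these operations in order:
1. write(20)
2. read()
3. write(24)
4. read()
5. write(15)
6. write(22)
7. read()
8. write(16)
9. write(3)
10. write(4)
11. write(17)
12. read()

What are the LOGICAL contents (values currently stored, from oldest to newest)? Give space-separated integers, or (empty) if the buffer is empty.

After op 1 (write(20)): arr=[20 _ _ _ _] head=0 tail=1 count=1
After op 2 (read()): arr=[20 _ _ _ _] head=1 tail=1 count=0
After op 3 (write(24)): arr=[20 24 _ _ _] head=1 tail=2 count=1
After op 4 (read()): arr=[20 24 _ _ _] head=2 tail=2 count=0
After op 5 (write(15)): arr=[20 24 15 _ _] head=2 tail=3 count=1
After op 6 (write(22)): arr=[20 24 15 22 _] head=2 tail=4 count=2
After op 7 (read()): arr=[20 24 15 22 _] head=3 tail=4 count=1
After op 8 (write(16)): arr=[20 24 15 22 16] head=3 tail=0 count=2
After op 9 (write(3)): arr=[3 24 15 22 16] head=3 tail=1 count=3
After op 10 (write(4)): arr=[3 4 15 22 16] head=3 tail=2 count=4
After op 11 (write(17)): arr=[3 4 17 22 16] head=3 tail=3 count=5
After op 12 (read()): arr=[3 4 17 22 16] head=4 tail=3 count=4

Answer: 16 3 4 17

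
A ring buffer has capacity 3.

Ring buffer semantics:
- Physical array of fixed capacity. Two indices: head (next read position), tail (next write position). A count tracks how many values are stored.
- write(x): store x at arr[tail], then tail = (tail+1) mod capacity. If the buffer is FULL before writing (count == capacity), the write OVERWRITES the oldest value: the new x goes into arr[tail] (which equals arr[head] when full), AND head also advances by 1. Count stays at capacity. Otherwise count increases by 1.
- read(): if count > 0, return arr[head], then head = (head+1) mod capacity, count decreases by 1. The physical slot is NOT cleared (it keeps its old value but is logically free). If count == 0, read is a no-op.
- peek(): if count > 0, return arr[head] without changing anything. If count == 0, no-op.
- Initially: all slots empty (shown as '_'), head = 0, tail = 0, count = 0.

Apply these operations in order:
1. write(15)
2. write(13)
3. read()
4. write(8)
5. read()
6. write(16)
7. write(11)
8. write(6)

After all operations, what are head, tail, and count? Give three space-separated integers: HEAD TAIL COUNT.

Answer: 0 0 3

Derivation:
After op 1 (write(15)): arr=[15 _ _] head=0 tail=1 count=1
After op 2 (write(13)): arr=[15 13 _] head=0 tail=2 count=2
After op 3 (read()): arr=[15 13 _] head=1 tail=2 count=1
After op 4 (write(8)): arr=[15 13 8] head=1 tail=0 count=2
After op 5 (read()): arr=[15 13 8] head=2 tail=0 count=1
After op 6 (write(16)): arr=[16 13 8] head=2 tail=1 count=2
After op 7 (write(11)): arr=[16 11 8] head=2 tail=2 count=3
After op 8 (write(6)): arr=[16 11 6] head=0 tail=0 count=3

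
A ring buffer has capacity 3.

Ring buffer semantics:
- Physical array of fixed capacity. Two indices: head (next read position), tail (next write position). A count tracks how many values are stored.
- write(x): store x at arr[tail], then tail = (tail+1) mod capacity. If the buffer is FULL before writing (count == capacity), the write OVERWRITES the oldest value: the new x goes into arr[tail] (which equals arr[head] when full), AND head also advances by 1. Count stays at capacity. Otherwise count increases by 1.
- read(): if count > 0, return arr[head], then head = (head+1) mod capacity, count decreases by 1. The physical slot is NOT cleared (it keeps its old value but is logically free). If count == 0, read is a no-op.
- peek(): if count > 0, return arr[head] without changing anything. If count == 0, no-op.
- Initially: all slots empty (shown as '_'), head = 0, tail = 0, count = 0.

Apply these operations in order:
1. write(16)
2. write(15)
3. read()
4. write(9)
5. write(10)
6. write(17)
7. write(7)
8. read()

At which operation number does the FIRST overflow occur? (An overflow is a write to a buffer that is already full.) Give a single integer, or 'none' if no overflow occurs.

Answer: 6

Derivation:
After op 1 (write(16)): arr=[16 _ _] head=0 tail=1 count=1
After op 2 (write(15)): arr=[16 15 _] head=0 tail=2 count=2
After op 3 (read()): arr=[16 15 _] head=1 tail=2 count=1
After op 4 (write(9)): arr=[16 15 9] head=1 tail=0 count=2
After op 5 (write(10)): arr=[10 15 9] head=1 tail=1 count=3
After op 6 (write(17)): arr=[10 17 9] head=2 tail=2 count=3
After op 7 (write(7)): arr=[10 17 7] head=0 tail=0 count=3
After op 8 (read()): arr=[10 17 7] head=1 tail=0 count=2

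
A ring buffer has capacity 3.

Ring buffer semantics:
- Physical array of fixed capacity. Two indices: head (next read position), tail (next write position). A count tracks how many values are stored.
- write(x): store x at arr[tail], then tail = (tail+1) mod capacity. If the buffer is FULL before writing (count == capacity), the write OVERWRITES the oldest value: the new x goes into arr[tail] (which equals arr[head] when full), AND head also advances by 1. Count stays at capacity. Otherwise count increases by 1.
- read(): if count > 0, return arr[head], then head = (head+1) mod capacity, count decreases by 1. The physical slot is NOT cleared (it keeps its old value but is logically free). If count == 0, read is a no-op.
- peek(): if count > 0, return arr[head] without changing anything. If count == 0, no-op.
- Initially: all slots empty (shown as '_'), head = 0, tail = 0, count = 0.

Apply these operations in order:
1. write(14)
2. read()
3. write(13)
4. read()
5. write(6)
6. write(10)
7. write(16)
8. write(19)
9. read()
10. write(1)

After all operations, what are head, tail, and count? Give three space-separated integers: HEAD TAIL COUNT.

After op 1 (write(14)): arr=[14 _ _] head=0 tail=1 count=1
After op 2 (read()): arr=[14 _ _] head=1 tail=1 count=0
After op 3 (write(13)): arr=[14 13 _] head=1 tail=2 count=1
After op 4 (read()): arr=[14 13 _] head=2 tail=2 count=0
After op 5 (write(6)): arr=[14 13 6] head=2 tail=0 count=1
After op 6 (write(10)): arr=[10 13 6] head=2 tail=1 count=2
After op 7 (write(16)): arr=[10 16 6] head=2 tail=2 count=3
After op 8 (write(19)): arr=[10 16 19] head=0 tail=0 count=3
After op 9 (read()): arr=[10 16 19] head=1 tail=0 count=2
After op 10 (write(1)): arr=[1 16 19] head=1 tail=1 count=3

Answer: 1 1 3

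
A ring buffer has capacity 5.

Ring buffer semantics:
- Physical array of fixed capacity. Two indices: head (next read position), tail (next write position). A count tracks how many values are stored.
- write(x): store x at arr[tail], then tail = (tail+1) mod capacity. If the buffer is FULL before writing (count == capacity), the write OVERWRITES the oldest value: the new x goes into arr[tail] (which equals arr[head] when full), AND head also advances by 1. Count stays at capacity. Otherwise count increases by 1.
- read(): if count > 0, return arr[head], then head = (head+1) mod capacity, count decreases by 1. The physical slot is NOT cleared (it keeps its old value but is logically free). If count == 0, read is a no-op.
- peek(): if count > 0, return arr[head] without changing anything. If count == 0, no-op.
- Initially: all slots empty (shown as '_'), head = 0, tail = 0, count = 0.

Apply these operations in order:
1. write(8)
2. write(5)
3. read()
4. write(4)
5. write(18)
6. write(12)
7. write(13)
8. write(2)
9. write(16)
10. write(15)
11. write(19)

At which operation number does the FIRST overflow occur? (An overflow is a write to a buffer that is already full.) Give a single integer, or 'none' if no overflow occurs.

Answer: 8

Derivation:
After op 1 (write(8)): arr=[8 _ _ _ _] head=0 tail=1 count=1
After op 2 (write(5)): arr=[8 5 _ _ _] head=0 tail=2 count=2
After op 3 (read()): arr=[8 5 _ _ _] head=1 tail=2 count=1
After op 4 (write(4)): arr=[8 5 4 _ _] head=1 tail=3 count=2
After op 5 (write(18)): arr=[8 5 4 18 _] head=1 tail=4 count=3
After op 6 (write(12)): arr=[8 5 4 18 12] head=1 tail=0 count=4
After op 7 (write(13)): arr=[13 5 4 18 12] head=1 tail=1 count=5
After op 8 (write(2)): arr=[13 2 4 18 12] head=2 tail=2 count=5
After op 9 (write(16)): arr=[13 2 16 18 12] head=3 tail=3 count=5
After op 10 (write(15)): arr=[13 2 16 15 12] head=4 tail=4 count=5
After op 11 (write(19)): arr=[13 2 16 15 19] head=0 tail=0 count=5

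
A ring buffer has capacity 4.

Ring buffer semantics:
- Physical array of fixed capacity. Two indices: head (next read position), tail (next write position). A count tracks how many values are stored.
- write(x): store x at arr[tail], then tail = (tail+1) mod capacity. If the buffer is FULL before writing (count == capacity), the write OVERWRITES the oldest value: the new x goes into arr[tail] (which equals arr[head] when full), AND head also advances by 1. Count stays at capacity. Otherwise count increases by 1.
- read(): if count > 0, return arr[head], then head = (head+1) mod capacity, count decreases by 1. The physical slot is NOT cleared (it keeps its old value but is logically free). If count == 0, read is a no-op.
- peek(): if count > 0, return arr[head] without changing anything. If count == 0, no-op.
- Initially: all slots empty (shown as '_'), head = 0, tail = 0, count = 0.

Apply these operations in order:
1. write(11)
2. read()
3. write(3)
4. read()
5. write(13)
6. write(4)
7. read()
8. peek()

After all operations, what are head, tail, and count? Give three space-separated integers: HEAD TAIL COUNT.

Answer: 3 0 1

Derivation:
After op 1 (write(11)): arr=[11 _ _ _] head=0 tail=1 count=1
After op 2 (read()): arr=[11 _ _ _] head=1 tail=1 count=0
After op 3 (write(3)): arr=[11 3 _ _] head=1 tail=2 count=1
After op 4 (read()): arr=[11 3 _ _] head=2 tail=2 count=0
After op 5 (write(13)): arr=[11 3 13 _] head=2 tail=3 count=1
After op 6 (write(4)): arr=[11 3 13 4] head=2 tail=0 count=2
After op 7 (read()): arr=[11 3 13 4] head=3 tail=0 count=1
After op 8 (peek()): arr=[11 3 13 4] head=3 tail=0 count=1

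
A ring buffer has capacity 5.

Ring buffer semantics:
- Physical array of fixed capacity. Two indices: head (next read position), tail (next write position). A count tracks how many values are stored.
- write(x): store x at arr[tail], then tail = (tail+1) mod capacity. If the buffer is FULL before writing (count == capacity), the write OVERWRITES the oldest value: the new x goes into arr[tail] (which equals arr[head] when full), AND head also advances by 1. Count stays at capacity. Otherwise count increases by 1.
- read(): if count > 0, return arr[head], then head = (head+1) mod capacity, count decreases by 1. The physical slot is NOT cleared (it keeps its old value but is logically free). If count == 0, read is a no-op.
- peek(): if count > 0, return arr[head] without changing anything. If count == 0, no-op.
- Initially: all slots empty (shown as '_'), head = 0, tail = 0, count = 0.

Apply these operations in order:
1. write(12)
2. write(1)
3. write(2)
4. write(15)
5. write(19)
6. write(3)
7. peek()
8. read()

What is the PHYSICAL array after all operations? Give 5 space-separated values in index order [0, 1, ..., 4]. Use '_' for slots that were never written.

Answer: 3 1 2 15 19

Derivation:
After op 1 (write(12)): arr=[12 _ _ _ _] head=0 tail=1 count=1
After op 2 (write(1)): arr=[12 1 _ _ _] head=0 tail=2 count=2
After op 3 (write(2)): arr=[12 1 2 _ _] head=0 tail=3 count=3
After op 4 (write(15)): arr=[12 1 2 15 _] head=0 tail=4 count=4
After op 5 (write(19)): arr=[12 1 2 15 19] head=0 tail=0 count=5
After op 6 (write(3)): arr=[3 1 2 15 19] head=1 tail=1 count=5
After op 7 (peek()): arr=[3 1 2 15 19] head=1 tail=1 count=5
After op 8 (read()): arr=[3 1 2 15 19] head=2 tail=1 count=4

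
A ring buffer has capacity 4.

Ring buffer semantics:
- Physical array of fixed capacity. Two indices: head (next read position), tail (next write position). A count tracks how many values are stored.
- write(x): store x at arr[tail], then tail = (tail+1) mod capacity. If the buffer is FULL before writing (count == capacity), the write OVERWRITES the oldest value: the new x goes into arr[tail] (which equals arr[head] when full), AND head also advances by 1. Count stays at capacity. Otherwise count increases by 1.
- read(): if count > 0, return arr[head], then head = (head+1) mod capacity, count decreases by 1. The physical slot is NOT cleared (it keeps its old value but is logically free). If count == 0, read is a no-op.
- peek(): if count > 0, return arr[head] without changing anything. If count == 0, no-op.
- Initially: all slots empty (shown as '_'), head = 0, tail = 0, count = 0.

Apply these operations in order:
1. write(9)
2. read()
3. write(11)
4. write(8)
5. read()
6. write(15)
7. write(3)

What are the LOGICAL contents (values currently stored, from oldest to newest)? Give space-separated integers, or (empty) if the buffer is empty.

Answer: 8 15 3

Derivation:
After op 1 (write(9)): arr=[9 _ _ _] head=0 tail=1 count=1
After op 2 (read()): arr=[9 _ _ _] head=1 tail=1 count=0
After op 3 (write(11)): arr=[9 11 _ _] head=1 tail=2 count=1
After op 4 (write(8)): arr=[9 11 8 _] head=1 tail=3 count=2
After op 5 (read()): arr=[9 11 8 _] head=2 tail=3 count=1
After op 6 (write(15)): arr=[9 11 8 15] head=2 tail=0 count=2
After op 7 (write(3)): arr=[3 11 8 15] head=2 tail=1 count=3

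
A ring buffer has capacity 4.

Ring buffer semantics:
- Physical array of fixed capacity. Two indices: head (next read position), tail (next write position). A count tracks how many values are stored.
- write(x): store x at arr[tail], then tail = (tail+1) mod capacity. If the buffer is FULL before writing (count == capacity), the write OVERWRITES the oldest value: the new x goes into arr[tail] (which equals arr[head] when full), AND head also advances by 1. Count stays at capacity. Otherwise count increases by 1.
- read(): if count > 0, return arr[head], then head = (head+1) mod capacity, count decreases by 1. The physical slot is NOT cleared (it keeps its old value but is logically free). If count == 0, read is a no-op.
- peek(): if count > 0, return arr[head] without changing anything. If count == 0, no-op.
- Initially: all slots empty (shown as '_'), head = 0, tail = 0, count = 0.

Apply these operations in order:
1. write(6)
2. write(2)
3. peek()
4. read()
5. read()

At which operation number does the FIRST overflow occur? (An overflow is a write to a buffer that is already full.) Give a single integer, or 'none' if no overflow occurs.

After op 1 (write(6)): arr=[6 _ _ _] head=0 tail=1 count=1
After op 2 (write(2)): arr=[6 2 _ _] head=0 tail=2 count=2
After op 3 (peek()): arr=[6 2 _ _] head=0 tail=2 count=2
After op 4 (read()): arr=[6 2 _ _] head=1 tail=2 count=1
After op 5 (read()): arr=[6 2 _ _] head=2 tail=2 count=0

Answer: none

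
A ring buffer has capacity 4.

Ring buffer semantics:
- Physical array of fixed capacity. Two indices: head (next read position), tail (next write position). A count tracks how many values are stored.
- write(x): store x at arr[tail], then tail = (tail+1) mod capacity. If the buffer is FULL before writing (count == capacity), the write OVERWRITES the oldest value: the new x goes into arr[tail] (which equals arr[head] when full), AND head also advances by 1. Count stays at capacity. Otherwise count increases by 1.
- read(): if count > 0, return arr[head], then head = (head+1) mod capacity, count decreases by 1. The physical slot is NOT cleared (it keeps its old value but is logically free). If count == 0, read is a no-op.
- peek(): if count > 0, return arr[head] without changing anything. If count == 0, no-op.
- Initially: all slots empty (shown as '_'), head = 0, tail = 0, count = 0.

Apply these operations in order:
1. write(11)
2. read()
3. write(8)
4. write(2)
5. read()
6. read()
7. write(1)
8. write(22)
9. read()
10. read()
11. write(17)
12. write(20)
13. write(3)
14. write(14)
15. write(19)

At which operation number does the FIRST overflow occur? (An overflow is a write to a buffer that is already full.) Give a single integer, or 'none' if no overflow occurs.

After op 1 (write(11)): arr=[11 _ _ _] head=0 tail=1 count=1
After op 2 (read()): arr=[11 _ _ _] head=1 tail=1 count=0
After op 3 (write(8)): arr=[11 8 _ _] head=1 tail=2 count=1
After op 4 (write(2)): arr=[11 8 2 _] head=1 tail=3 count=2
After op 5 (read()): arr=[11 8 2 _] head=2 tail=3 count=1
After op 6 (read()): arr=[11 8 2 _] head=3 tail=3 count=0
After op 7 (write(1)): arr=[11 8 2 1] head=3 tail=0 count=1
After op 8 (write(22)): arr=[22 8 2 1] head=3 tail=1 count=2
After op 9 (read()): arr=[22 8 2 1] head=0 tail=1 count=1
After op 10 (read()): arr=[22 8 2 1] head=1 tail=1 count=0
After op 11 (write(17)): arr=[22 17 2 1] head=1 tail=2 count=1
After op 12 (write(20)): arr=[22 17 20 1] head=1 tail=3 count=2
After op 13 (write(3)): arr=[22 17 20 3] head=1 tail=0 count=3
After op 14 (write(14)): arr=[14 17 20 3] head=1 tail=1 count=4
After op 15 (write(19)): arr=[14 19 20 3] head=2 tail=2 count=4

Answer: 15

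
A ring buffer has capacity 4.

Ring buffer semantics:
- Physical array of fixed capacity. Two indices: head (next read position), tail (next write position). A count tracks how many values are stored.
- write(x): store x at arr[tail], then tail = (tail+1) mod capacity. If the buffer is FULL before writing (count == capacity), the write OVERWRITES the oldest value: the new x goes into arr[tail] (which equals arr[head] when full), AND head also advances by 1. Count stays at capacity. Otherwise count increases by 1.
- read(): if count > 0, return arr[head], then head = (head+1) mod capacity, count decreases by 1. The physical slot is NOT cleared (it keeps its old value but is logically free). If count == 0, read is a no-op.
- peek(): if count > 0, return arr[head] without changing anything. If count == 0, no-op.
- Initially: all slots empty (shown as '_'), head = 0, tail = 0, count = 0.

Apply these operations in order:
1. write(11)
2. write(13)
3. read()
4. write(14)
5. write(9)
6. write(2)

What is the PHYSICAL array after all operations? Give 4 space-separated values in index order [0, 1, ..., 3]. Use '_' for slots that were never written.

Answer: 2 13 14 9

Derivation:
After op 1 (write(11)): arr=[11 _ _ _] head=0 tail=1 count=1
After op 2 (write(13)): arr=[11 13 _ _] head=0 tail=2 count=2
After op 3 (read()): arr=[11 13 _ _] head=1 tail=2 count=1
After op 4 (write(14)): arr=[11 13 14 _] head=1 tail=3 count=2
After op 5 (write(9)): arr=[11 13 14 9] head=1 tail=0 count=3
After op 6 (write(2)): arr=[2 13 14 9] head=1 tail=1 count=4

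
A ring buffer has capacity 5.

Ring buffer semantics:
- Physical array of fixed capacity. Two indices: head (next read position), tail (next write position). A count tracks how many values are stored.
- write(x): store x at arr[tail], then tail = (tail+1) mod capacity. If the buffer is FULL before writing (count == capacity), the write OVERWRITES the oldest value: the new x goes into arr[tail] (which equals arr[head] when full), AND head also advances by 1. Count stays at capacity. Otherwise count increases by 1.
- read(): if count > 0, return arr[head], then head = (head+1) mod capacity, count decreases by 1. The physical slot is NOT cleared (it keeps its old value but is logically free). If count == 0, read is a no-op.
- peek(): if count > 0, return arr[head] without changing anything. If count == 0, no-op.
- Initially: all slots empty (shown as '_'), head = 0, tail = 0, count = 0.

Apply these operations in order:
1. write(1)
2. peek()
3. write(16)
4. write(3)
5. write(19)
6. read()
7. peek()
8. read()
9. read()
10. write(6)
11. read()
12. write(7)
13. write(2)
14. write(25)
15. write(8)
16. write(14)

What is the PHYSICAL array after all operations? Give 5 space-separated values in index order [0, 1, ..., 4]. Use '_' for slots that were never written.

Answer: 7 2 25 8 14

Derivation:
After op 1 (write(1)): arr=[1 _ _ _ _] head=0 tail=1 count=1
After op 2 (peek()): arr=[1 _ _ _ _] head=0 tail=1 count=1
After op 3 (write(16)): arr=[1 16 _ _ _] head=0 tail=2 count=2
After op 4 (write(3)): arr=[1 16 3 _ _] head=0 tail=3 count=3
After op 5 (write(19)): arr=[1 16 3 19 _] head=0 tail=4 count=4
After op 6 (read()): arr=[1 16 3 19 _] head=1 tail=4 count=3
After op 7 (peek()): arr=[1 16 3 19 _] head=1 tail=4 count=3
After op 8 (read()): arr=[1 16 3 19 _] head=2 tail=4 count=2
After op 9 (read()): arr=[1 16 3 19 _] head=3 tail=4 count=1
After op 10 (write(6)): arr=[1 16 3 19 6] head=3 tail=0 count=2
After op 11 (read()): arr=[1 16 3 19 6] head=4 tail=0 count=1
After op 12 (write(7)): arr=[7 16 3 19 6] head=4 tail=1 count=2
After op 13 (write(2)): arr=[7 2 3 19 6] head=4 tail=2 count=3
After op 14 (write(25)): arr=[7 2 25 19 6] head=4 tail=3 count=4
After op 15 (write(8)): arr=[7 2 25 8 6] head=4 tail=4 count=5
After op 16 (write(14)): arr=[7 2 25 8 14] head=0 tail=0 count=5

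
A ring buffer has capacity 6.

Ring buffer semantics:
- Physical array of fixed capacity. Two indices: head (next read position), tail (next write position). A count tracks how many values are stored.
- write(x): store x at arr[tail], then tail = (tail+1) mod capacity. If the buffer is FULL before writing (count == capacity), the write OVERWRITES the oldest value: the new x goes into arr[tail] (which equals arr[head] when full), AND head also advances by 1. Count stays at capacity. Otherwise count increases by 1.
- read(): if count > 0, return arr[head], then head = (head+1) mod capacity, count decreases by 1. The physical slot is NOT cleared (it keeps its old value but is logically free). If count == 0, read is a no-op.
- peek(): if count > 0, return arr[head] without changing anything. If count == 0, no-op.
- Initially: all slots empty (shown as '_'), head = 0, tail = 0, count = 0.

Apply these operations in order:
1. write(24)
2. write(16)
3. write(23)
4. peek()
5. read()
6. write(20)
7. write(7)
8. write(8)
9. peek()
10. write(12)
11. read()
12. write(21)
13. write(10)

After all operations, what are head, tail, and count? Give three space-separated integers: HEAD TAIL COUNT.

After op 1 (write(24)): arr=[24 _ _ _ _ _] head=0 tail=1 count=1
After op 2 (write(16)): arr=[24 16 _ _ _ _] head=0 tail=2 count=2
After op 3 (write(23)): arr=[24 16 23 _ _ _] head=0 tail=3 count=3
After op 4 (peek()): arr=[24 16 23 _ _ _] head=0 tail=3 count=3
After op 5 (read()): arr=[24 16 23 _ _ _] head=1 tail=3 count=2
After op 6 (write(20)): arr=[24 16 23 20 _ _] head=1 tail=4 count=3
After op 7 (write(7)): arr=[24 16 23 20 7 _] head=1 tail=5 count=4
After op 8 (write(8)): arr=[24 16 23 20 7 8] head=1 tail=0 count=5
After op 9 (peek()): arr=[24 16 23 20 7 8] head=1 tail=0 count=5
After op 10 (write(12)): arr=[12 16 23 20 7 8] head=1 tail=1 count=6
After op 11 (read()): arr=[12 16 23 20 7 8] head=2 tail=1 count=5
After op 12 (write(21)): arr=[12 21 23 20 7 8] head=2 tail=2 count=6
After op 13 (write(10)): arr=[12 21 10 20 7 8] head=3 tail=3 count=6

Answer: 3 3 6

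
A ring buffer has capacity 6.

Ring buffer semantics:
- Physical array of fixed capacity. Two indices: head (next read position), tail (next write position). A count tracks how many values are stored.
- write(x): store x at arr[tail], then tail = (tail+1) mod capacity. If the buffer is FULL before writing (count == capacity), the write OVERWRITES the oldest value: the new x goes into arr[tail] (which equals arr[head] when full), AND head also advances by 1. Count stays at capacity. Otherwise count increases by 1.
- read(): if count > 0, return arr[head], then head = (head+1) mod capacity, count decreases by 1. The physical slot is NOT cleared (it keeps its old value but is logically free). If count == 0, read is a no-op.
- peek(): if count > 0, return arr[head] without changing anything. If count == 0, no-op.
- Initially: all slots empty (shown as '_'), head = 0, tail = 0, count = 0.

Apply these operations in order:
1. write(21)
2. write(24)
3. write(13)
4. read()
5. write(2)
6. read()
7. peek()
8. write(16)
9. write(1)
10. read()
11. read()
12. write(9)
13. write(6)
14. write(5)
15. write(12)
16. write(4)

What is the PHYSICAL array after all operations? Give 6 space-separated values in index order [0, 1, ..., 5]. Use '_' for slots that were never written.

Answer: 9 6 5 12 4 1

Derivation:
After op 1 (write(21)): arr=[21 _ _ _ _ _] head=0 tail=1 count=1
After op 2 (write(24)): arr=[21 24 _ _ _ _] head=0 tail=2 count=2
After op 3 (write(13)): arr=[21 24 13 _ _ _] head=0 tail=3 count=3
After op 4 (read()): arr=[21 24 13 _ _ _] head=1 tail=3 count=2
After op 5 (write(2)): arr=[21 24 13 2 _ _] head=1 tail=4 count=3
After op 6 (read()): arr=[21 24 13 2 _ _] head=2 tail=4 count=2
After op 7 (peek()): arr=[21 24 13 2 _ _] head=2 tail=4 count=2
After op 8 (write(16)): arr=[21 24 13 2 16 _] head=2 tail=5 count=3
After op 9 (write(1)): arr=[21 24 13 2 16 1] head=2 tail=0 count=4
After op 10 (read()): arr=[21 24 13 2 16 1] head=3 tail=0 count=3
After op 11 (read()): arr=[21 24 13 2 16 1] head=4 tail=0 count=2
After op 12 (write(9)): arr=[9 24 13 2 16 1] head=4 tail=1 count=3
After op 13 (write(6)): arr=[9 6 13 2 16 1] head=4 tail=2 count=4
After op 14 (write(5)): arr=[9 6 5 2 16 1] head=4 tail=3 count=5
After op 15 (write(12)): arr=[9 6 5 12 16 1] head=4 tail=4 count=6
After op 16 (write(4)): arr=[9 6 5 12 4 1] head=5 tail=5 count=6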